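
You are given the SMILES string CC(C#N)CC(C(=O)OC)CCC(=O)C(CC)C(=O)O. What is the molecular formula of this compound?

Walk through each heavy atom and fill implicit hydrogens from standard valence (C 4, N 3, O 2, S 2, halogen 1):
  atom 1: C, bond orders sum to 1 (valence 4) → 3 H
  atom 2: C, bond orders sum to 3 (valence 4) → 1 H
  atom 3: C, bond orders sum to 4 (valence 4) → 0 H
  atom 4: N, bond orders sum to 3 (valence 3) → 0 H
  atom 5: C, bond orders sum to 2 (valence 4) → 2 H
  atom 6: C, bond orders sum to 3 (valence 4) → 1 H
  atom 7: C, bond orders sum to 4 (valence 4) → 0 H
  atom 8: O, bond orders sum to 2 (valence 2) → 0 H
  atom 9: O, bond orders sum to 2 (valence 2) → 0 H
  atom 10: C, bond orders sum to 1 (valence 4) → 3 H
  atom 11: C, bond orders sum to 2 (valence 4) → 2 H
  atom 12: C, bond orders sum to 2 (valence 4) → 2 H
  atom 13: C, bond orders sum to 4 (valence 4) → 0 H
  atom 14: O, bond orders sum to 2 (valence 2) → 0 H
  atom 15: C, bond orders sum to 3 (valence 4) → 1 H
  atom 16: C, bond orders sum to 2 (valence 4) → 2 H
  atom 17: C, bond orders sum to 1 (valence 4) → 3 H
  atom 18: C, bond orders sum to 4 (valence 4) → 0 H
  atom 19: O, bond orders sum to 2 (valence 2) → 0 H
  atom 20: O, bond orders sum to 1 (valence 2) → 1 H
Totals → C:14, H:21, N:1, O:5.

C14H21NO5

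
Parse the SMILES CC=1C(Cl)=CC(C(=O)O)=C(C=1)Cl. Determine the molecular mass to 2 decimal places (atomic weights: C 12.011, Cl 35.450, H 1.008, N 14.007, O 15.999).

205.03 g/mol

First, the molecular formula is C8H6Cl2O2 (counting implicit H from valence).
  C: 8 × 12.011 = 96.088
  Cl: 2 × 35.450 = 70.900
  H: 6 × 1.008 = 6.048
  O: 2 × 15.999 = 31.998
Sum: 8×12.011 + 2×35.450 + 6×1.008 + 2×15.999 = 205.034 → 205.03 g/mol.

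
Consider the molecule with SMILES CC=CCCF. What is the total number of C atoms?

5

Count every carbon token in the SMILES (each C, including those in ring-closure positions and inside branches).
Carbon count: 5.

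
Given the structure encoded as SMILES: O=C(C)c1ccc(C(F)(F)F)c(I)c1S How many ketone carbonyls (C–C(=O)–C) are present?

The ketone motif appears at heavy-atom position 2 in the SMILES.
Other groups present: 1 thiol.
Ketone count: 1.

1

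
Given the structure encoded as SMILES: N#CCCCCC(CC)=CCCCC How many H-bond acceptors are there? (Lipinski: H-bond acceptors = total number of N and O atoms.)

N atoms: 1; O atoms: 0.
Lipinski HBA = 1 + 0 = 1.

1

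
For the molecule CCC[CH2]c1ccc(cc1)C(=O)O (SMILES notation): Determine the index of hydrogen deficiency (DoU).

Molecular formula: C11H14O2.
DoU = (2C + 2 + N − H − X) / 2, where X is the halogen count and O/S are ignored.
    = (2·11 + 2 + 0 − 14 − 0) / 2 = 10 / 2 = 5.

5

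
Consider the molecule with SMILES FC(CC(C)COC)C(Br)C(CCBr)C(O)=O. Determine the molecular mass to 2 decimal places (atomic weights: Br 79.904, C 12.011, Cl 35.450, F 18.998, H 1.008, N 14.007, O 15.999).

First, the molecular formula is C11H19Br2FO3 (counting implicit H from valence).
  Br: 2 × 79.904 = 159.808
  C: 11 × 12.011 = 132.121
  F: 1 × 18.998 = 18.998
  H: 19 × 1.008 = 19.152
  O: 3 × 15.999 = 47.997
Sum: 2×79.904 + 11×12.011 + 1×18.998 + 19×1.008 + 3×15.999 = 378.076 → 378.08 g/mol.

378.08 g/mol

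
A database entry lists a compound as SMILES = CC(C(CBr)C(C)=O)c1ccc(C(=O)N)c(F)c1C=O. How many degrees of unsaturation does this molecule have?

7

Molecular formula: C14H15BrFNO3.
DoU = (2C + 2 + N − H − X) / 2, where X is the halogen count and O/S are ignored.
    = (2·14 + 2 + 1 − 15 − 2) / 2 = 14 / 2 = 7.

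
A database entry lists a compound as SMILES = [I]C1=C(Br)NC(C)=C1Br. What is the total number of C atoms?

Count every carbon token in the SMILES (each C, including those in ring-closure positions and inside branches).
Carbon count: 5.

5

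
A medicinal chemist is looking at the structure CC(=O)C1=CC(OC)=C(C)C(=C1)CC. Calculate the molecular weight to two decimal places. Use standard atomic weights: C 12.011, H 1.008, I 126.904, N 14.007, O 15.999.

First, the molecular formula is C12H16O2 (counting implicit H from valence).
  C: 12 × 12.011 = 144.132
  H: 16 × 1.008 = 16.128
  O: 2 × 15.999 = 31.998
Sum: 12×12.011 + 16×1.008 + 2×15.999 = 192.258 → 192.26 g/mol.

192.26 g/mol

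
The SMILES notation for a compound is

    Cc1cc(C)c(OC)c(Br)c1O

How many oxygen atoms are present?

2

Scan the SMILES for O atoms (remember two-letter symbols like Cl and Br are single atoms).
Oxygen count: 2.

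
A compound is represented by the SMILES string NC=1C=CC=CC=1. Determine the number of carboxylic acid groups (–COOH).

Scan the SMILES for the carboxylic acid motif — none present.
Groups that are present: 1 primary amine.

0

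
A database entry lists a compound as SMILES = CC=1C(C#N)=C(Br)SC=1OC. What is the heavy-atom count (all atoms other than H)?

11

Every atom symbol written in the SMILES (organic subset) is one heavy atom; implicit H are not written.
Heavy atoms by element → Br:1, C:7, N:1, O:1, S:1.
Total: 11.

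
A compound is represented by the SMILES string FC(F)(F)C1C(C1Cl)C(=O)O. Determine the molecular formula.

C5H4ClF3O2

Walk through each heavy atom and fill implicit hydrogens from standard valence (C 4, N 3, O 2, S 2, halogen 1):
  atom 1: F (halogen, monovalent) → 0 H
  atom 2: C, bond orders sum to 4 (valence 4) → 0 H
  atom 3: F (halogen, monovalent) → 0 H
  atom 4: F (halogen, monovalent) → 0 H
  atom 5: C, bond orders sum to 3 (valence 4) → 1 H
  atom 6: C, bond orders sum to 3 (valence 4) → 1 H
  atom 7: C, bond orders sum to 3 (valence 4) → 1 H
  atom 8: Cl (halogen, monovalent) → 0 H
  atom 9: C, bond orders sum to 4 (valence 4) → 0 H
  atom 10: O, bond orders sum to 2 (valence 2) → 0 H
  atom 11: O, bond orders sum to 1 (valence 2) → 1 H
Totals → C:5, H:4, Cl:1, F:3, O:2.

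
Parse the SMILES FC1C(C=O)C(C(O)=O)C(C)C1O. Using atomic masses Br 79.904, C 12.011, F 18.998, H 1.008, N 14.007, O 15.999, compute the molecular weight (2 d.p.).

First, the molecular formula is C8H11FO4 (counting implicit H from valence).
  C: 8 × 12.011 = 96.088
  F: 1 × 18.998 = 18.998
  H: 11 × 1.008 = 11.088
  O: 4 × 15.999 = 63.996
Sum: 8×12.011 + 1×18.998 + 11×1.008 + 4×15.999 = 190.170 → 190.17 g/mol.

190.17 g/mol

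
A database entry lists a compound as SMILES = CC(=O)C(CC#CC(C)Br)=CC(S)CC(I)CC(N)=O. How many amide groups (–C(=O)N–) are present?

1

The amide motif appears at heavy-atom position 18 in the SMILES.
Other groups present: 1 alkene, 1 alkyne, 1 ketone, 1 thiol.
Amide count: 1.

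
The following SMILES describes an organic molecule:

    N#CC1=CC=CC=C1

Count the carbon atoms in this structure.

Count every carbon token in the SMILES (each C, including those in ring-closure positions and inside branches).
Carbon count: 7.

7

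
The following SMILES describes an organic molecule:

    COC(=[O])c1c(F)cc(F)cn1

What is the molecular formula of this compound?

C7H5F2NO2

Walk through each heavy atom and fill implicit hydrogens from standard valence (C 4, N 3, O 2, S 2, halogen 1); for lowercase aromatic atoms, an aromatic c carries 1 H when it has two neighbours and 0 H with three, and aromatic n carries 0 H:
  atom 1: C, bond orders sum to 1 (valence 4) → 3 H
  atom 2: O, bond orders sum to 2 (valence 2) → 0 H
  atom 3: C, bond orders sum to 4 (valence 4) → 0 H
  atom 4: O with explicit H count 0
  atom 5: aromatic c, 3 neighbours → 0 H
  atom 6: aromatic c, 3 neighbours → 0 H
  atom 7: F (halogen, monovalent) → 0 H
  atom 8: aromatic c, 2 neighbours → 1 H
  atom 9: aromatic c, 3 neighbours → 0 H
  atom 10: F (halogen, monovalent) → 0 H
  atom 11: aromatic c, 2 neighbours → 1 H
  atom 12: aromatic n, 2 neighbours → 0 H
Totals → C:7, H:5, F:2, N:1, O:2.
In Hill order: C7H5F2NO2.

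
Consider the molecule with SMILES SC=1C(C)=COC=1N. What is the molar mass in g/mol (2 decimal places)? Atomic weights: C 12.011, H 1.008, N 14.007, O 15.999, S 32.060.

First, the molecular formula is C5H7NOS (counting implicit H from valence).
  C: 5 × 12.011 = 60.055
  H: 7 × 1.008 = 7.056
  N: 1 × 14.007 = 14.007
  O: 1 × 15.999 = 15.999
  S: 1 × 32.060 = 32.060
Sum: 5×12.011 + 7×1.008 + 1×14.007 + 1×15.999 + 1×32.060 = 129.177 → 129.18 g/mol.

129.18 g/mol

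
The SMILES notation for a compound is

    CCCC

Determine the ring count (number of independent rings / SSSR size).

In SMILES, each pair of matching ring-closure digits denotes one ring-closing bond; the number of such bonds equals the number of independent rings.
Ring-closure bonds here: 0.

0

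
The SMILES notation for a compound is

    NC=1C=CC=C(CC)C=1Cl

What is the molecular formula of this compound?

C8H10ClN

Walk through each heavy atom and fill implicit hydrogens from standard valence (C 4, N 3, O 2, S 2, halogen 1):
  atom 1: N, bond orders sum to 1 (valence 3) → 2 H
  atom 2: C, bond orders sum to 4 (valence 4) → 0 H
  atom 3: C, bond orders sum to 3 (valence 4) → 1 H
  atom 4: C, bond orders sum to 3 (valence 4) → 1 H
  atom 5: C, bond orders sum to 3 (valence 4) → 1 H
  atom 6: C, bond orders sum to 4 (valence 4) → 0 H
  atom 7: C, bond orders sum to 2 (valence 4) → 2 H
  atom 8: C, bond orders sum to 1 (valence 4) → 3 H
  atom 9: C, bond orders sum to 4 (valence 4) → 0 H
  atom 10: Cl (halogen, monovalent) → 0 H
Totals → C:8, H:10, Cl:1, N:1.
In Hill order: C8H10ClN.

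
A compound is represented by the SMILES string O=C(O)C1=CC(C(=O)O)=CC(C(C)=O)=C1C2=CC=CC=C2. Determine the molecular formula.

Walk through each heavy atom and fill implicit hydrogens from standard valence (C 4, N 3, O 2, S 2, halogen 1):
  atom 1: O, bond orders sum to 2 (valence 2) → 0 H
  atom 2: C, bond orders sum to 4 (valence 4) → 0 H
  atom 3: O, bond orders sum to 1 (valence 2) → 1 H
  atom 4: C, bond orders sum to 4 (valence 4) → 0 H
  atom 5: C, bond orders sum to 3 (valence 4) → 1 H
  atom 6: C, bond orders sum to 4 (valence 4) → 0 H
  atom 7: C, bond orders sum to 4 (valence 4) → 0 H
  atom 8: O, bond orders sum to 2 (valence 2) → 0 H
  atom 9: O, bond orders sum to 1 (valence 2) → 1 H
  atom 10: C, bond orders sum to 3 (valence 4) → 1 H
  atom 11: C, bond orders sum to 4 (valence 4) → 0 H
  atom 12: C, bond orders sum to 4 (valence 4) → 0 H
  atom 13: C, bond orders sum to 1 (valence 4) → 3 H
  atom 14: O, bond orders sum to 2 (valence 2) → 0 H
  atom 15: C, bond orders sum to 4 (valence 4) → 0 H
  atom 16: C, bond orders sum to 4 (valence 4) → 0 H
  atom 17: C, bond orders sum to 3 (valence 4) → 1 H
  atom 18: C, bond orders sum to 3 (valence 4) → 1 H
  atom 19: C, bond orders sum to 3 (valence 4) → 1 H
  atom 20: C, bond orders sum to 3 (valence 4) → 1 H
  atom 21: C, bond orders sum to 3 (valence 4) → 1 H
Totals → C:16, H:12, O:5.
In Hill order: C16H12O5.

C16H12O5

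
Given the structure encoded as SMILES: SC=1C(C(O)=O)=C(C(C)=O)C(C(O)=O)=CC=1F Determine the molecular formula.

C10H7FO5S

Walk through each heavy atom and fill implicit hydrogens from standard valence (C 4, N 3, O 2, S 2, halogen 1):
  atom 1: S, bond orders sum to 1 (valence 2) → 1 H
  atom 2: C, bond orders sum to 4 (valence 4) → 0 H
  atom 3: C, bond orders sum to 4 (valence 4) → 0 H
  atom 4: C, bond orders sum to 4 (valence 4) → 0 H
  atom 5: O, bond orders sum to 1 (valence 2) → 1 H
  atom 6: O, bond orders sum to 2 (valence 2) → 0 H
  atom 7: C, bond orders sum to 4 (valence 4) → 0 H
  atom 8: C, bond orders sum to 4 (valence 4) → 0 H
  atom 9: C, bond orders sum to 1 (valence 4) → 3 H
  atom 10: O, bond orders sum to 2 (valence 2) → 0 H
  atom 11: C, bond orders sum to 4 (valence 4) → 0 H
  atom 12: C, bond orders sum to 4 (valence 4) → 0 H
  atom 13: O, bond orders sum to 1 (valence 2) → 1 H
  atom 14: O, bond orders sum to 2 (valence 2) → 0 H
  atom 15: C, bond orders sum to 3 (valence 4) → 1 H
  atom 16: C, bond orders sum to 4 (valence 4) → 0 H
  atom 17: F (halogen, monovalent) → 0 H
Totals → C:10, H:7, F:1, O:5, S:1.
In Hill order: C10H7FO5S.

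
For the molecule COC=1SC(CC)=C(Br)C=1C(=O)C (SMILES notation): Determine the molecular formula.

Walk through each heavy atom and fill implicit hydrogens from standard valence (C 4, N 3, O 2, S 2, halogen 1):
  atom 1: C, bond orders sum to 1 (valence 4) → 3 H
  atom 2: O, bond orders sum to 2 (valence 2) → 0 H
  atom 3: C, bond orders sum to 4 (valence 4) → 0 H
  atom 4: S, bond orders sum to 2 (valence 2) → 0 H
  atom 5: C, bond orders sum to 4 (valence 4) → 0 H
  atom 6: C, bond orders sum to 2 (valence 4) → 2 H
  atom 7: C, bond orders sum to 1 (valence 4) → 3 H
  atom 8: C, bond orders sum to 4 (valence 4) → 0 H
  atom 9: Br (halogen, monovalent) → 0 H
  atom 10: C, bond orders sum to 4 (valence 4) → 0 H
  atom 11: C, bond orders sum to 4 (valence 4) → 0 H
  atom 12: O, bond orders sum to 2 (valence 2) → 0 H
  atom 13: C, bond orders sum to 1 (valence 4) → 3 H
Totals → C:9, H:11, Br:1, O:2, S:1.

C9H11BrO2S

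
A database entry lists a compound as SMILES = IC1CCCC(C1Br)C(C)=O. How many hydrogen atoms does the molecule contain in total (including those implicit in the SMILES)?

12

Walk through each heavy atom and fill implicit hydrogens from standard valence (C 4, N 3, O 2, S 2, halogen 1):
  atom 1: I (halogen, monovalent) → 0 H
  atom 2: C, bond orders sum to 3 (valence 4) → 1 H
  atom 3: C, bond orders sum to 2 (valence 4) → 2 H
  atom 4: C, bond orders sum to 2 (valence 4) → 2 H
  atom 5: C, bond orders sum to 2 (valence 4) → 2 H
  atom 6: C, bond orders sum to 3 (valence 4) → 1 H
  atom 7: C, bond orders sum to 3 (valence 4) → 1 H
  atom 8: Br (halogen, monovalent) → 0 H
  atom 9: C, bond orders sum to 4 (valence 4) → 0 H
  atom 10: C, bond orders sum to 1 (valence 4) → 3 H
  atom 11: O, bond orders sum to 2 (valence 2) → 0 H
Total hydrogens: 12.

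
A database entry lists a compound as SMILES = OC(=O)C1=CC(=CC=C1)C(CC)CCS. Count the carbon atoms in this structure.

12

Count every carbon token in the SMILES (each C, including those in ring-closure positions and inside branches).
Carbon count: 12.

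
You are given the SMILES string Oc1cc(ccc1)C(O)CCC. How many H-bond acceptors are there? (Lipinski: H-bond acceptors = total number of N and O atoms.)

N atoms: 0; O atoms: 2.
Lipinski HBA = 0 + 2 = 2.

2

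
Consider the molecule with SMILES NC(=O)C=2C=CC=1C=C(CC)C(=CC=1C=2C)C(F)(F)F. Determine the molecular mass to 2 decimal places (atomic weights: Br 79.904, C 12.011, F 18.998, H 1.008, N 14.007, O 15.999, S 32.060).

First, the molecular formula is C15H14F3NO (counting implicit H from valence).
  C: 15 × 12.011 = 180.165
  F: 3 × 18.998 = 56.994
  H: 14 × 1.008 = 14.112
  N: 1 × 14.007 = 14.007
  O: 1 × 15.999 = 15.999
Sum: 15×12.011 + 3×18.998 + 14×1.008 + 1×14.007 + 1×15.999 = 281.277 → 281.28 g/mol.

281.28 g/mol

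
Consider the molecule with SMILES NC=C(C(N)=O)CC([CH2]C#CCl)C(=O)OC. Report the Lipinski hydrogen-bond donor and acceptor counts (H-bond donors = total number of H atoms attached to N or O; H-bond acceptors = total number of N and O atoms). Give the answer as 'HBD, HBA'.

Donors: find every N or O and count the H atoms it carries.
  atom 1 (N): bond orders sum to 1 → 2 H
  atom 5 (N): bond orders sum to 1 → 2 H
  atom 6 (O): bond orders sum to 2 → 0 H
  atom 14 (O): bond orders sum to 2 → 0 H
  atom 15 (O): bond orders sum to 2 → 0 H
Lipinski HBD = 4.
Acceptors: N atoms = 2, O atoms = 3 → HBA = 5.

4, 5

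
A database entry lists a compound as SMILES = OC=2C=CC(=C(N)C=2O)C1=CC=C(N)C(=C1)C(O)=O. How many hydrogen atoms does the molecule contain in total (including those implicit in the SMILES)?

12

Walk through each heavy atom and fill implicit hydrogens from standard valence (C 4, N 3, O 2, S 2, halogen 1):
  atom 1: O, bond orders sum to 1 (valence 2) → 1 H
  atom 2: C, bond orders sum to 4 (valence 4) → 0 H
  atom 3: C, bond orders sum to 3 (valence 4) → 1 H
  atom 4: C, bond orders sum to 3 (valence 4) → 1 H
  atom 5: C, bond orders sum to 4 (valence 4) → 0 H
  atom 6: C, bond orders sum to 4 (valence 4) → 0 H
  atom 7: N, bond orders sum to 1 (valence 3) → 2 H
  atom 8: C, bond orders sum to 4 (valence 4) → 0 H
  atom 9: O, bond orders sum to 1 (valence 2) → 1 H
  atom 10: C, bond orders sum to 4 (valence 4) → 0 H
  atom 11: C, bond orders sum to 3 (valence 4) → 1 H
  atom 12: C, bond orders sum to 3 (valence 4) → 1 H
  atom 13: C, bond orders sum to 4 (valence 4) → 0 H
  atom 14: N, bond orders sum to 1 (valence 3) → 2 H
  atom 15: C, bond orders sum to 4 (valence 4) → 0 H
  atom 16: C, bond orders sum to 3 (valence 4) → 1 H
  atom 17: C, bond orders sum to 4 (valence 4) → 0 H
  atom 18: O, bond orders sum to 1 (valence 2) → 1 H
  atom 19: O, bond orders sum to 2 (valence 2) → 0 H
Total hydrogens: 12.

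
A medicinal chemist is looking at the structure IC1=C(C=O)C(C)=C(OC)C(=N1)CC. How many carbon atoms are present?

10

Count every carbon token in the SMILES (each C, including those in ring-closure positions and inside branches).
Carbon count: 10.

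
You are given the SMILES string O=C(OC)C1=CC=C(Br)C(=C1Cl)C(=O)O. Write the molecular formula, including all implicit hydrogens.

Walk through each heavy atom and fill implicit hydrogens from standard valence (C 4, N 3, O 2, S 2, halogen 1):
  atom 1: O, bond orders sum to 2 (valence 2) → 0 H
  atom 2: C, bond orders sum to 4 (valence 4) → 0 H
  atom 3: O, bond orders sum to 2 (valence 2) → 0 H
  atom 4: C, bond orders sum to 1 (valence 4) → 3 H
  atom 5: C, bond orders sum to 4 (valence 4) → 0 H
  atom 6: C, bond orders sum to 3 (valence 4) → 1 H
  atom 7: C, bond orders sum to 3 (valence 4) → 1 H
  atom 8: C, bond orders sum to 4 (valence 4) → 0 H
  atom 9: Br (halogen, monovalent) → 0 H
  atom 10: C, bond orders sum to 4 (valence 4) → 0 H
  atom 11: C, bond orders sum to 4 (valence 4) → 0 H
  atom 12: Cl (halogen, monovalent) → 0 H
  atom 13: C, bond orders sum to 4 (valence 4) → 0 H
  atom 14: O, bond orders sum to 2 (valence 2) → 0 H
  atom 15: O, bond orders sum to 1 (valence 2) → 1 H
Totals → C:9, H:6, Br:1, Cl:1, O:4.

C9H6BrClO4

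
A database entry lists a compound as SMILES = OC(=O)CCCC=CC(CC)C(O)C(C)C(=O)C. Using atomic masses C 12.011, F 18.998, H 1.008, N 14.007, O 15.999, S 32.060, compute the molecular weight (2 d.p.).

First, the molecular formula is C14H24O4 (counting implicit H from valence).
  C: 14 × 12.011 = 168.154
  H: 24 × 1.008 = 24.192
  O: 4 × 15.999 = 63.996
Sum: 14×12.011 + 24×1.008 + 4×15.999 = 256.342 → 256.34 g/mol.

256.34 g/mol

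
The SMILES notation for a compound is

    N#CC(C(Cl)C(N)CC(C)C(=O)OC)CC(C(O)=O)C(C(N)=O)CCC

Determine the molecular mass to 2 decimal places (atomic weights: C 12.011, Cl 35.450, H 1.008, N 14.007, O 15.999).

389.88 g/mol

First, the molecular formula is C17H28ClN3O5 (counting implicit H from valence).
  C: 17 × 12.011 = 204.187
  Cl: 1 × 35.450 = 35.450
  H: 28 × 1.008 = 28.224
  N: 3 × 14.007 = 42.021
  O: 5 × 15.999 = 79.995
Sum: 17×12.011 + 1×35.450 + 28×1.008 + 3×14.007 + 5×15.999 = 389.877 → 389.88 g/mol.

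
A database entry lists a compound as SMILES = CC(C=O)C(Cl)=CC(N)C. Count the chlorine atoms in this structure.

Scan the SMILES for Cl atoms (remember two-letter symbols like Cl and Br are single atoms).
Chlorine count: 1.

1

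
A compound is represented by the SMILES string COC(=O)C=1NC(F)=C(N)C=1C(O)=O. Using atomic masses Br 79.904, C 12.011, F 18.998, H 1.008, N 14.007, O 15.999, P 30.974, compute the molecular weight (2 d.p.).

202.14 g/mol

First, the molecular formula is C7H7FN2O4 (counting implicit H from valence).
  C: 7 × 12.011 = 84.077
  F: 1 × 18.998 = 18.998
  H: 7 × 1.008 = 7.056
  N: 2 × 14.007 = 28.014
  O: 4 × 15.999 = 63.996
Sum: 7×12.011 + 1×18.998 + 7×1.008 + 2×14.007 + 4×15.999 = 202.141 → 202.14 g/mol.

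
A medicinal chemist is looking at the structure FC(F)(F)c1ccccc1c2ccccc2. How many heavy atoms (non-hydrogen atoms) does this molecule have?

Every atom symbol written in the SMILES (organic subset) is one heavy atom; implicit H are not written.
Heavy atoms by element → C:13, F:3.
Total: 16.

16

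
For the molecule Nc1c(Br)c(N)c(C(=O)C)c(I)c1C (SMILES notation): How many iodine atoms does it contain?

Scan the SMILES for I atoms (remember two-letter symbols like Cl and Br are single atoms).
Iodine count: 1.

1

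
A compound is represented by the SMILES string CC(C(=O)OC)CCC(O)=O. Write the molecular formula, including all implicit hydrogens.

C7H12O4

Walk through each heavy atom and fill implicit hydrogens from standard valence (C 4, N 3, O 2, S 2, halogen 1):
  atom 1: C, bond orders sum to 1 (valence 4) → 3 H
  atom 2: C, bond orders sum to 3 (valence 4) → 1 H
  atom 3: C, bond orders sum to 4 (valence 4) → 0 H
  atom 4: O, bond orders sum to 2 (valence 2) → 0 H
  atom 5: O, bond orders sum to 2 (valence 2) → 0 H
  atom 6: C, bond orders sum to 1 (valence 4) → 3 H
  atom 7: C, bond orders sum to 2 (valence 4) → 2 H
  atom 8: C, bond orders sum to 2 (valence 4) → 2 H
  atom 9: C, bond orders sum to 4 (valence 4) → 0 H
  atom 10: O, bond orders sum to 1 (valence 2) → 1 H
  atom 11: O, bond orders sum to 2 (valence 2) → 0 H
Totals → C:7, H:12, O:4.
In Hill order: C7H12O4.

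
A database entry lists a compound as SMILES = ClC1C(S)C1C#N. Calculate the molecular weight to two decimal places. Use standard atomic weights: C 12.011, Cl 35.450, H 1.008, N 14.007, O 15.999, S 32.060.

133.59 g/mol

First, the molecular formula is C4H4ClNS (counting implicit H from valence).
  C: 4 × 12.011 = 48.044
  Cl: 1 × 35.450 = 35.450
  H: 4 × 1.008 = 4.032
  N: 1 × 14.007 = 14.007
  S: 1 × 32.060 = 32.060
Sum: 4×12.011 + 1×35.450 + 4×1.008 + 1×14.007 + 1×32.060 = 133.593 → 133.59 g/mol.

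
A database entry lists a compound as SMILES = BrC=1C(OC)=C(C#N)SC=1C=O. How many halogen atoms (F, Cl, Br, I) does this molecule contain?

Halogen atoms appear at heavy-atom position 1 (1×Br).
Other groups present: 1 aldehyde, 1 ether, 1 nitrile.
Halogen count: 1.

1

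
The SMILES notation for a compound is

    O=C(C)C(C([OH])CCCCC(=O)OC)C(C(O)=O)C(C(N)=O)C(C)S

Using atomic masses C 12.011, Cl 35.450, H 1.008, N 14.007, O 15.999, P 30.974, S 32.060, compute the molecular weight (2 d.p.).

377.45 g/mol

First, the molecular formula is C16H27NO7S (counting implicit H from valence).
  C: 16 × 12.011 = 192.176
  H: 27 × 1.008 = 27.216
  N: 1 × 14.007 = 14.007
  O: 7 × 15.999 = 111.993
  S: 1 × 32.060 = 32.060
Sum: 16×12.011 + 27×1.008 + 1×14.007 + 7×15.999 + 1×32.060 = 377.452 → 377.45 g/mol.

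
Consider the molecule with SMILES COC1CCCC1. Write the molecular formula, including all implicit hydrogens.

Walk through each heavy atom and fill implicit hydrogens from standard valence (C 4, N 3, O 2, S 2, halogen 1):
  atom 1: C, bond orders sum to 1 (valence 4) → 3 H
  atom 2: O, bond orders sum to 2 (valence 2) → 0 H
  atom 3: C, bond orders sum to 3 (valence 4) → 1 H
  atom 4: C, bond orders sum to 2 (valence 4) → 2 H
  atom 5: C, bond orders sum to 2 (valence 4) → 2 H
  atom 6: C, bond orders sum to 2 (valence 4) → 2 H
  atom 7: C, bond orders sum to 2 (valence 4) → 2 H
Totals → C:6, H:12, O:1.

C6H12O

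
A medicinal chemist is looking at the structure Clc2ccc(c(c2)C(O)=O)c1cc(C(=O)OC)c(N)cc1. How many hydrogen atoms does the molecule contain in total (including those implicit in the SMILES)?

12

Walk through each heavy atom and fill implicit hydrogens from standard valence (C 4, N 3, O 2, S 2, halogen 1); for lowercase aromatic atoms, an aromatic c carries 1 H when it has two neighbours and 0 H with three, and aromatic n carries 0 H:
  atom 1: Cl (halogen, monovalent) → 0 H
  atom 2: aromatic c, 3 neighbours → 0 H
  atom 3: aromatic c, 2 neighbours → 1 H
  atom 4: aromatic c, 2 neighbours → 1 H
  atom 5: aromatic c, 3 neighbours → 0 H
  atom 6: aromatic c, 3 neighbours → 0 H
  atom 7: aromatic c, 2 neighbours → 1 H
  atom 8: C, bond orders sum to 4 (valence 4) → 0 H
  atom 9: O, bond orders sum to 1 (valence 2) → 1 H
  atom 10: O, bond orders sum to 2 (valence 2) → 0 H
  atom 11: aromatic c, 3 neighbours → 0 H
  atom 12: aromatic c, 2 neighbours → 1 H
  atom 13: aromatic c, 3 neighbours → 0 H
  atom 14: C, bond orders sum to 4 (valence 4) → 0 H
  atom 15: O, bond orders sum to 2 (valence 2) → 0 H
  atom 16: O, bond orders sum to 2 (valence 2) → 0 H
  atom 17: C, bond orders sum to 1 (valence 4) → 3 H
  atom 18: aromatic c, 3 neighbours → 0 H
  atom 19: N, bond orders sum to 1 (valence 3) → 2 H
  atom 20: aromatic c, 2 neighbours → 1 H
  atom 21: aromatic c, 2 neighbours → 1 H
Total hydrogens: 12.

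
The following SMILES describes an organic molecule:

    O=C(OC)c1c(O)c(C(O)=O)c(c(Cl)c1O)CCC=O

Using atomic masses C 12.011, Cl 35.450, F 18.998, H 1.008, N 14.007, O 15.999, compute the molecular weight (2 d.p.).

302.66 g/mol

First, the molecular formula is C12H11ClO7 (counting implicit H from valence).
  C: 12 × 12.011 = 144.132
  Cl: 1 × 35.450 = 35.450
  H: 11 × 1.008 = 11.088
  O: 7 × 15.999 = 111.993
Sum: 12×12.011 + 1×35.450 + 11×1.008 + 7×15.999 = 302.663 → 302.66 g/mol.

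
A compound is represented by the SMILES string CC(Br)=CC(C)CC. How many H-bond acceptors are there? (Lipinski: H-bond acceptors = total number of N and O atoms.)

N atoms: 0; O atoms: 0.
Lipinski HBA = 0 + 0 = 0.

0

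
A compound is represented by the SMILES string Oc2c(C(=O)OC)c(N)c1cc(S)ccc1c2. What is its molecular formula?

C12H11NO3S

Walk through each heavy atom and fill implicit hydrogens from standard valence (C 4, N 3, O 2, S 2, halogen 1); for lowercase aromatic atoms, an aromatic c carries 1 H when it has two neighbours and 0 H with three, and aromatic n carries 0 H:
  atom 1: O, bond orders sum to 1 (valence 2) → 1 H
  atom 2: aromatic c, 3 neighbours → 0 H
  atom 3: aromatic c, 3 neighbours → 0 H
  atom 4: C, bond orders sum to 4 (valence 4) → 0 H
  atom 5: O, bond orders sum to 2 (valence 2) → 0 H
  atom 6: O, bond orders sum to 2 (valence 2) → 0 H
  atom 7: C, bond orders sum to 1 (valence 4) → 3 H
  atom 8: aromatic c, 3 neighbours → 0 H
  atom 9: N, bond orders sum to 1 (valence 3) → 2 H
  atom 10: aromatic c, 3 neighbours → 0 H
  atom 11: aromatic c, 2 neighbours → 1 H
  atom 12: aromatic c, 3 neighbours → 0 H
  atom 13: S, bond orders sum to 1 (valence 2) → 1 H
  atom 14: aromatic c, 2 neighbours → 1 H
  atom 15: aromatic c, 2 neighbours → 1 H
  atom 16: aromatic c, 3 neighbours → 0 H
  atom 17: aromatic c, 2 neighbours → 1 H
Totals → C:12, H:11, N:1, O:3, S:1.
In Hill order: C12H11NO3S.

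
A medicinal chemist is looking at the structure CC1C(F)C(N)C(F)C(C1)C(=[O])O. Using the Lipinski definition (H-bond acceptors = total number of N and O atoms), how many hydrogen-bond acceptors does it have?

3

N atoms: 1; O atoms: 2.
Lipinski HBA = 1 + 2 = 3.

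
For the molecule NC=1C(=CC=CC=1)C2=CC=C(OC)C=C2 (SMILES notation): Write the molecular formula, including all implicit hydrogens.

C13H13NO

Walk through each heavy atom and fill implicit hydrogens from standard valence (C 4, N 3, O 2, S 2, halogen 1):
  atom 1: N, bond orders sum to 1 (valence 3) → 2 H
  atom 2: C, bond orders sum to 4 (valence 4) → 0 H
  atom 3: C, bond orders sum to 4 (valence 4) → 0 H
  atom 4: C, bond orders sum to 3 (valence 4) → 1 H
  atom 5: C, bond orders sum to 3 (valence 4) → 1 H
  atom 6: C, bond orders sum to 3 (valence 4) → 1 H
  atom 7: C, bond orders sum to 3 (valence 4) → 1 H
  atom 8: C, bond orders sum to 4 (valence 4) → 0 H
  atom 9: C, bond orders sum to 3 (valence 4) → 1 H
  atom 10: C, bond orders sum to 3 (valence 4) → 1 H
  atom 11: C, bond orders sum to 4 (valence 4) → 0 H
  atom 12: O, bond orders sum to 2 (valence 2) → 0 H
  atom 13: C, bond orders sum to 1 (valence 4) → 3 H
  atom 14: C, bond orders sum to 3 (valence 4) → 1 H
  atom 15: C, bond orders sum to 3 (valence 4) → 1 H
Totals → C:13, H:13, N:1, O:1.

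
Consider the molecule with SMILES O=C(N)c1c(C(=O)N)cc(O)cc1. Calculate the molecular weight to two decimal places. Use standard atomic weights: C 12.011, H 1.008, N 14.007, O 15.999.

180.16 g/mol

First, the molecular formula is C8H8N2O3 (counting implicit H from valence).
  C: 8 × 12.011 = 96.088
  H: 8 × 1.008 = 8.064
  N: 2 × 14.007 = 28.014
  O: 3 × 15.999 = 47.997
Sum: 8×12.011 + 8×1.008 + 2×14.007 + 3×15.999 = 180.163 → 180.16 g/mol.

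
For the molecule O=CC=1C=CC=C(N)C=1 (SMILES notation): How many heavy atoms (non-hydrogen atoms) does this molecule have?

Every atom symbol written in the SMILES (organic subset) is one heavy atom; implicit H are not written.
Heavy atoms by element → C:7, N:1, O:1.
Total: 9.

9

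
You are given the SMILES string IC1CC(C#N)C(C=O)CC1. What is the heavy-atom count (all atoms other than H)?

11

Every atom symbol written in the SMILES (organic subset) is one heavy atom; implicit H are not written.
Heavy atoms by element → C:8, I:1, N:1, O:1.
Total: 11.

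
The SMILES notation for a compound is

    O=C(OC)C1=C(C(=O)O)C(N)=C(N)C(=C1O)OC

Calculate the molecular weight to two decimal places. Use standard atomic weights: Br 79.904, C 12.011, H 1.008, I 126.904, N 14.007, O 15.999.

256.21 g/mol

First, the molecular formula is C10H12N2O6 (counting implicit H from valence).
  C: 10 × 12.011 = 120.110
  H: 12 × 1.008 = 12.096
  N: 2 × 14.007 = 28.014
  O: 6 × 15.999 = 95.994
Sum: 10×12.011 + 12×1.008 + 2×14.007 + 6×15.999 = 256.214 → 256.21 g/mol.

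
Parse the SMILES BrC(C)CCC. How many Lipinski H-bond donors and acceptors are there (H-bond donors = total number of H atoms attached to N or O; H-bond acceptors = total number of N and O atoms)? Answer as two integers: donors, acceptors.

Donors: find every N or O and count the H atoms it carries.
  (no N or O atoms present)
Lipinski HBD = 0.
Acceptors: N atoms = 0, O atoms = 0 → HBA = 0.

0, 0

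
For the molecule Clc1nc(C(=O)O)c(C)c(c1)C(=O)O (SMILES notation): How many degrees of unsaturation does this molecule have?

6

Molecular formula: C8H6ClNO4.
DoU = (2C + 2 + N − H − X) / 2, where X is the halogen count and O/S are ignored.
    = (2·8 + 2 + 1 − 6 − 1) / 2 = 12 / 2 = 6.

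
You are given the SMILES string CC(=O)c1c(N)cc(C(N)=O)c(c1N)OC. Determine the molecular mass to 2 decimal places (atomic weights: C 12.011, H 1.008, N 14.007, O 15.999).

223.23 g/mol

First, the molecular formula is C10H13N3O3 (counting implicit H from valence).
  C: 10 × 12.011 = 120.110
  H: 13 × 1.008 = 13.104
  N: 3 × 14.007 = 42.021
  O: 3 × 15.999 = 47.997
Sum: 10×12.011 + 13×1.008 + 3×14.007 + 3×15.999 = 223.232 → 223.23 g/mol.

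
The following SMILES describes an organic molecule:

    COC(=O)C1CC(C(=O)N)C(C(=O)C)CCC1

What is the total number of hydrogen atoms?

Walk through each heavy atom and fill implicit hydrogens from standard valence (C 4, N 3, O 2, S 2, halogen 1):
  atom 1: C, bond orders sum to 1 (valence 4) → 3 H
  atom 2: O, bond orders sum to 2 (valence 2) → 0 H
  atom 3: C, bond orders sum to 4 (valence 4) → 0 H
  atom 4: O, bond orders sum to 2 (valence 2) → 0 H
  atom 5: C, bond orders sum to 3 (valence 4) → 1 H
  atom 6: C, bond orders sum to 2 (valence 4) → 2 H
  atom 7: C, bond orders sum to 3 (valence 4) → 1 H
  atom 8: C, bond orders sum to 4 (valence 4) → 0 H
  atom 9: O, bond orders sum to 2 (valence 2) → 0 H
  atom 10: N, bond orders sum to 1 (valence 3) → 2 H
  atom 11: C, bond orders sum to 3 (valence 4) → 1 H
  atom 12: C, bond orders sum to 4 (valence 4) → 0 H
  atom 13: O, bond orders sum to 2 (valence 2) → 0 H
  atom 14: C, bond orders sum to 1 (valence 4) → 3 H
  atom 15: C, bond orders sum to 2 (valence 4) → 2 H
  atom 16: C, bond orders sum to 2 (valence 4) → 2 H
  atom 17: C, bond orders sum to 2 (valence 4) → 2 H
Total hydrogens: 19.

19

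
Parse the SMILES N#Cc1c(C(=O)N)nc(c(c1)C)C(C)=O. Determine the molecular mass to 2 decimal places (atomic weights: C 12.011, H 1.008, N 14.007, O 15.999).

First, the molecular formula is C10H9N3O2 (counting implicit H from valence).
  C: 10 × 12.011 = 120.110
  H: 9 × 1.008 = 9.072
  N: 3 × 14.007 = 42.021
  O: 2 × 15.999 = 31.998
Sum: 10×12.011 + 9×1.008 + 3×14.007 + 2×15.999 = 203.201 → 203.20 g/mol.

203.20 g/mol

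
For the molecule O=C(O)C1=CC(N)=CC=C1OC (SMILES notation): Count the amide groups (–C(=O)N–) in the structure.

Scan the SMILES for the amide motif — none present.
Groups that are present: 1 carboxylic acid, 1 ether, 1 primary amine.

0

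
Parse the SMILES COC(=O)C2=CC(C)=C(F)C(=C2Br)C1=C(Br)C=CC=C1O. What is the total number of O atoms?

Scan the SMILES for O atoms (remember two-letter symbols like Cl and Br are single atoms).
Oxygen count: 3.

3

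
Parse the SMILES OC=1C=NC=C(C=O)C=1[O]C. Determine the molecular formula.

C7H7NO3

Walk through each heavy atom and fill implicit hydrogens from standard valence (C 4, N 3, O 2, S 2, halogen 1):
  atom 1: O, bond orders sum to 1 (valence 2) → 1 H
  atom 2: C, bond orders sum to 4 (valence 4) → 0 H
  atom 3: C, bond orders sum to 3 (valence 4) → 1 H
  atom 4: N, bond orders sum to 3 (valence 3) → 0 H
  atom 5: C, bond orders sum to 3 (valence 4) → 1 H
  atom 6: C, bond orders sum to 4 (valence 4) → 0 H
  atom 7: C, bond orders sum to 3 (valence 4) → 1 H
  atom 8: O, bond orders sum to 2 (valence 2) → 0 H
  atom 9: C, bond orders sum to 4 (valence 4) → 0 H
  atom 10: O with explicit H count 0
  atom 11: C, bond orders sum to 1 (valence 4) → 3 H
Totals → C:7, H:7, N:1, O:3.
In Hill order: C7H7NO3.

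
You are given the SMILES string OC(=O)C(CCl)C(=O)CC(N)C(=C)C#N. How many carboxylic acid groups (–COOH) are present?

The carboxylic acid motif appears at heavy-atom position 2 in the SMILES.
Other groups present: 1 alkene, 1 ketone, 1 nitrile, 1 primary amine.
Carboxylic acid count: 1.

1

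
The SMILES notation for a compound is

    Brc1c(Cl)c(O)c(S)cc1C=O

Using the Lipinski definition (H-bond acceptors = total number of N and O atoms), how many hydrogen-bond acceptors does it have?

N atoms: 0; O atoms: 2.
Lipinski HBA = 0 + 2 = 2.

2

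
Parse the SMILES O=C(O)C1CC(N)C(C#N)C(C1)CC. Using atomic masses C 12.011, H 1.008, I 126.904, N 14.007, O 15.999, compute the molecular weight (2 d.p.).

196.25 g/mol

First, the molecular formula is C10H16N2O2 (counting implicit H from valence).
  C: 10 × 12.011 = 120.110
  H: 16 × 1.008 = 16.128
  N: 2 × 14.007 = 28.014
  O: 2 × 15.999 = 31.998
Sum: 10×12.011 + 16×1.008 + 2×14.007 + 2×15.999 = 196.250 → 196.25 g/mol.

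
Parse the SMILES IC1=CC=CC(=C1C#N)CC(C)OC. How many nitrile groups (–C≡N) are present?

The nitrile motif appears at heavy-atom position 8 in the SMILES.
Other groups present: 1 ether.
Nitrile count: 1.

1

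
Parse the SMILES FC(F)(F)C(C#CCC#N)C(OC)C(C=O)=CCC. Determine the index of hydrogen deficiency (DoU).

6

Degree of unsaturation = (number of rings) + (number of π bonds).
Ring closures in the SMILES: 0.
π bonds: 2 double bonds (each 1 DoU), 2 triple bonds (each 2 DoU) → 6 DoU from unsaturation.
Total DoU = 0 + 6 = 6.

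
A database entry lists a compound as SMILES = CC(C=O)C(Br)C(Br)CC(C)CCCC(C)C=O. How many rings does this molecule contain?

In SMILES, each pair of matching ring-closure digits denotes one ring-closing bond; the number of such bonds equals the number of independent rings.
Ring-closure bonds here: 0.

0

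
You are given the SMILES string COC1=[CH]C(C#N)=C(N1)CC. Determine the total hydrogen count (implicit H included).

Walk through each heavy atom and fill implicit hydrogens from standard valence (C 4, N 3, O 2, S 2, halogen 1):
  atom 1: C, bond orders sum to 1 (valence 4) → 3 H
  atom 2: O, bond orders sum to 2 (valence 2) → 0 H
  atom 3: C, bond orders sum to 4 (valence 4) → 0 H
  atom 4: C with explicit H count 1
  atom 5: C, bond orders sum to 4 (valence 4) → 0 H
  atom 6: C, bond orders sum to 4 (valence 4) → 0 H
  atom 7: N, bond orders sum to 3 (valence 3) → 0 H
  atom 8: C, bond orders sum to 4 (valence 4) → 0 H
  atom 9: N, bond orders sum to 2 (valence 3) → 1 H
  atom 10: C, bond orders sum to 2 (valence 4) → 2 H
  atom 11: C, bond orders sum to 1 (valence 4) → 3 H
Total hydrogens: 10.

10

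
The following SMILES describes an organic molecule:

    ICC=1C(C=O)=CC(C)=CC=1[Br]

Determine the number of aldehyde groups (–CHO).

1

The aldehyde motif appears at heavy-atom position 5 in the SMILES.
Aldehyde count: 1.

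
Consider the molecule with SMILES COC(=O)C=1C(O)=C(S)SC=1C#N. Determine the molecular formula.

C7H5NO3S2

Walk through each heavy atom and fill implicit hydrogens from standard valence (C 4, N 3, O 2, S 2, halogen 1):
  atom 1: C, bond orders sum to 1 (valence 4) → 3 H
  atom 2: O, bond orders sum to 2 (valence 2) → 0 H
  atom 3: C, bond orders sum to 4 (valence 4) → 0 H
  atom 4: O, bond orders sum to 2 (valence 2) → 0 H
  atom 5: C, bond orders sum to 4 (valence 4) → 0 H
  atom 6: C, bond orders sum to 4 (valence 4) → 0 H
  atom 7: O, bond orders sum to 1 (valence 2) → 1 H
  atom 8: C, bond orders sum to 4 (valence 4) → 0 H
  atom 9: S, bond orders sum to 1 (valence 2) → 1 H
  atom 10: S, bond orders sum to 2 (valence 2) → 0 H
  atom 11: C, bond orders sum to 4 (valence 4) → 0 H
  atom 12: C, bond orders sum to 4 (valence 4) → 0 H
  atom 13: N, bond orders sum to 3 (valence 3) → 0 H
Totals → C:7, H:5, N:1, O:3, S:2.
In Hill order: C7H5NO3S2.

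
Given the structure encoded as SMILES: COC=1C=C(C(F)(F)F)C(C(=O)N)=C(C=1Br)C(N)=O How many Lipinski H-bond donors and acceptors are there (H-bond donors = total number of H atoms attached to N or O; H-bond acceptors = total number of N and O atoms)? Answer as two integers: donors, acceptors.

Donors: find every N or O and count the H atoms it carries.
  atom 2 (O): bond orders sum to 2 → 0 H
  atom 12 (O): bond orders sum to 2 → 0 H
  atom 13 (N): bond orders sum to 1 → 2 H
  atom 18 (N): bond orders sum to 1 → 2 H
  atom 19 (O): bond orders sum to 2 → 0 H
Lipinski HBD = 4.
Acceptors: N atoms = 2, O atoms = 3 → HBA = 5.

4, 5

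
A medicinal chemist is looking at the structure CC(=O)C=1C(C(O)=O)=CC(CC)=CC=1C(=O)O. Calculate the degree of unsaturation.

7

Molecular formula: C12H12O5.
DoU = (2C + 2 + N − H − X) / 2, where X is the halogen count and O/S are ignored.
    = (2·12 + 2 + 0 − 12 − 0) / 2 = 14 / 2 = 7.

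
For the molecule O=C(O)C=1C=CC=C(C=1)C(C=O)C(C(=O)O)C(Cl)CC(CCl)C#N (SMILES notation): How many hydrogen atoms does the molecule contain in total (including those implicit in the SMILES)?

Walk through each heavy atom and fill implicit hydrogens from standard valence (C 4, N 3, O 2, S 2, halogen 1):
  atom 1: O, bond orders sum to 2 (valence 2) → 0 H
  atom 2: C, bond orders sum to 4 (valence 4) → 0 H
  atom 3: O, bond orders sum to 1 (valence 2) → 1 H
  atom 4: C, bond orders sum to 4 (valence 4) → 0 H
  atom 5: C, bond orders sum to 3 (valence 4) → 1 H
  atom 6: C, bond orders sum to 3 (valence 4) → 1 H
  atom 7: C, bond orders sum to 3 (valence 4) → 1 H
  atom 8: C, bond orders sum to 4 (valence 4) → 0 H
  atom 9: C, bond orders sum to 3 (valence 4) → 1 H
  atom 10: C, bond orders sum to 3 (valence 4) → 1 H
  atom 11: C, bond orders sum to 3 (valence 4) → 1 H
  atom 12: O, bond orders sum to 2 (valence 2) → 0 H
  atom 13: C, bond orders sum to 3 (valence 4) → 1 H
  atom 14: C, bond orders sum to 4 (valence 4) → 0 H
  atom 15: O, bond orders sum to 2 (valence 2) → 0 H
  atom 16: O, bond orders sum to 1 (valence 2) → 1 H
  atom 17: C, bond orders sum to 3 (valence 4) → 1 H
  atom 18: Cl (halogen, monovalent) → 0 H
  atom 19: C, bond orders sum to 2 (valence 4) → 2 H
  atom 20: C, bond orders sum to 3 (valence 4) → 1 H
  atom 21: C, bond orders sum to 2 (valence 4) → 2 H
  atom 22: Cl (halogen, monovalent) → 0 H
  atom 23: C, bond orders sum to 4 (valence 4) → 0 H
  atom 24: N, bond orders sum to 3 (valence 3) → 0 H
Total hydrogens: 15.

15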